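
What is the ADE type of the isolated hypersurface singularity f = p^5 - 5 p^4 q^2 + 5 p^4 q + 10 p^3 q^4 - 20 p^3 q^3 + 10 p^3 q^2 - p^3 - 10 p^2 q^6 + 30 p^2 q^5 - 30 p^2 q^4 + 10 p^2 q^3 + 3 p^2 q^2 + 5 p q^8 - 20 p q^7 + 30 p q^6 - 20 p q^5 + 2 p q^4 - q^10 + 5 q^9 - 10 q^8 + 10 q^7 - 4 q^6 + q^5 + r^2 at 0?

E_8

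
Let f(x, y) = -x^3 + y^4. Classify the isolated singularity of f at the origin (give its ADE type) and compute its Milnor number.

Type E_{6}, Milnor number mu = 6.

The Hessian of f at 0 has rank 0. Corank 2; j^3 = -x^3 is a perfect cube, so E-series; the 4-jet and mu = 6 give E_6.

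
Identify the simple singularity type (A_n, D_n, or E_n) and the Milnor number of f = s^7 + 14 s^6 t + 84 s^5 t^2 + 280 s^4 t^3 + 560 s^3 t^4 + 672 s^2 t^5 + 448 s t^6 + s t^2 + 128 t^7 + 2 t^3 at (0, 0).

Type D_{8}, Milnor number mu = 8.

The Hessian of f at 0 has rank 0. Corank 2; j^3 = t^2*(s + 2*t) has shape L^2 M (L != M), so D-series; mu = 8 gives D_8.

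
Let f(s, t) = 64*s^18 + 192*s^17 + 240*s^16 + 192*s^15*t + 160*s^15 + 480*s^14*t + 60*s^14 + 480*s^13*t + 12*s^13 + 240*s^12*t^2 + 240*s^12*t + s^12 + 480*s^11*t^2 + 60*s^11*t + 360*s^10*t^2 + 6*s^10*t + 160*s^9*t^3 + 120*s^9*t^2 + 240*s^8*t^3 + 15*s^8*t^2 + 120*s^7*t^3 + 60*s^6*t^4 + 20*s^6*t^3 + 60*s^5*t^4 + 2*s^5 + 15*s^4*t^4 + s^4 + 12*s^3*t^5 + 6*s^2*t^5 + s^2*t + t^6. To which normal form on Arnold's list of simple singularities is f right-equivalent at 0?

The Hessian of f at 0 has rank 0. Corank 2; j^3 = s^2*t has shape L^2 M (L != M), so D-series; mu = 7 gives D_7.

D7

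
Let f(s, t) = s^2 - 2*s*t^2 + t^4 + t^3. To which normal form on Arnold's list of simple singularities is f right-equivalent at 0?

The Hessian of f at 0 has rank 1. Corank 1: A-series; mu = 2 gives A_2.

A2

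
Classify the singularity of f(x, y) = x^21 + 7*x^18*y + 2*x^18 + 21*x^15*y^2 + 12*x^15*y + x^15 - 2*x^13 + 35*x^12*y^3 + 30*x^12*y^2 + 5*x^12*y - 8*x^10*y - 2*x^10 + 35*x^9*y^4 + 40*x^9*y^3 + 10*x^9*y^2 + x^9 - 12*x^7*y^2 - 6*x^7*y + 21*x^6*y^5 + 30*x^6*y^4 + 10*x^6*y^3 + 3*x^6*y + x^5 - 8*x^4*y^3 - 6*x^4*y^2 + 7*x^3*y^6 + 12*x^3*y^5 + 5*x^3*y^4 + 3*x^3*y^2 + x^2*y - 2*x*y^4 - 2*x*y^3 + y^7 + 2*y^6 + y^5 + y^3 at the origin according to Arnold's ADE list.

D_4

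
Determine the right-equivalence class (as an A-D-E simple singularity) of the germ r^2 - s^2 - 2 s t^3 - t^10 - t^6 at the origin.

A_9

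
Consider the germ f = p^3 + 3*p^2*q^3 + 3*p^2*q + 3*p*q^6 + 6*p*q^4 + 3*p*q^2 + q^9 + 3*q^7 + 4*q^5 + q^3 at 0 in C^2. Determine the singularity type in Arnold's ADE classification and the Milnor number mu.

Type E8, Milnor number mu = 8.

The Hessian of f at 0 is [[0, 0], [0, 0]] with rank 0, so corank 2. A Groebner basis of the Jacobian ideal J(f) in C{p,q} is {p^2/2 + p*q^3 + p*q + q^2/2, q^4, p^3 - 3*p*q^2 - 2*q^3, p^2*q + 2*p*q^2 + q^3}; counting standard monomials gives mu = 8. Corank 2; j^3 = (p + q)^3 is a perfect cube, so E-series; the 5-jet and mu = 8 give E_8.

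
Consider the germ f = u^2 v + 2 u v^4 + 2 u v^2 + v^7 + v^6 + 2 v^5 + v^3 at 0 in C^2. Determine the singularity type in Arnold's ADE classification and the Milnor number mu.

Type D7, Milnor number mu = 7.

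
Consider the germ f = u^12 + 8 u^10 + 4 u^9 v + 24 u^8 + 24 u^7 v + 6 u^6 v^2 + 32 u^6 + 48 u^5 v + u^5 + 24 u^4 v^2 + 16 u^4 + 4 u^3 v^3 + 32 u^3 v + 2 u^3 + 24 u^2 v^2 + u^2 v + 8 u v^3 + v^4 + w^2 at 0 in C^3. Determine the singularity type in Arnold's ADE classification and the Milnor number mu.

Type D_{5}, Milnor number mu = 5.

The Hessian of f at 0 has rank 1. Corank 2; j^3 = u^2*(2*u + v) has shape L^2 M (L != M), so D-series; mu = 5 gives D_5.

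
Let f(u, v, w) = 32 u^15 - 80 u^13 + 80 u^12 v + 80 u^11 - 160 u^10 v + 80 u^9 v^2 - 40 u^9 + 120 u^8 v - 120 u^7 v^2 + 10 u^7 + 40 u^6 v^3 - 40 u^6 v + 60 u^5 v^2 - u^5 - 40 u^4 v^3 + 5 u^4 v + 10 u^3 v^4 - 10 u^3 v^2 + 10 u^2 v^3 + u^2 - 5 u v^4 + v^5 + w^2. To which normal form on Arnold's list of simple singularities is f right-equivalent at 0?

A_{4}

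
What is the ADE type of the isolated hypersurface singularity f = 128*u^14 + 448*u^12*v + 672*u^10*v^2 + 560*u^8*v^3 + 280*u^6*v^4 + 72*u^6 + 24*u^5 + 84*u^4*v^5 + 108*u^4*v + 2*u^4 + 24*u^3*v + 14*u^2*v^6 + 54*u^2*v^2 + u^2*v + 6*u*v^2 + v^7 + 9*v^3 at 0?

D_8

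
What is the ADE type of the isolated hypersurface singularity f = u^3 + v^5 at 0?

E_{8}

The Hessian of f at 0 is [[0, 0], [0, 0]] with rank 0, so corank 2. A Groebner basis of the Jacobian ideal J(f) in C{u,v} is {v^4, u^2}; counting standard monomials gives mu = 8. Corank 2; j^3 = u^3 is a perfect cube, so E-series; the 5-jet and mu = 8 give E_8.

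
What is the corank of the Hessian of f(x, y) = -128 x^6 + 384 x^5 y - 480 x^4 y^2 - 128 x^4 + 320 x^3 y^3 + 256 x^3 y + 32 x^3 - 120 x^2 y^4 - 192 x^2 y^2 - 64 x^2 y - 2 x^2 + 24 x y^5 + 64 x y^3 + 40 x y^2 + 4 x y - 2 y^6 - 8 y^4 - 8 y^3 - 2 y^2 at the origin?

The Hessian at 0 is [[-4, 4], [4, -4]] of rank 1; hence corank 1.

1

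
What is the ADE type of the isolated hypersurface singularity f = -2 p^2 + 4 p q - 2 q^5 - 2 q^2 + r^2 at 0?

The Hessian of f at 0 has rank 2. Corank 1: A-series; mu = 4 gives A_4.

A_4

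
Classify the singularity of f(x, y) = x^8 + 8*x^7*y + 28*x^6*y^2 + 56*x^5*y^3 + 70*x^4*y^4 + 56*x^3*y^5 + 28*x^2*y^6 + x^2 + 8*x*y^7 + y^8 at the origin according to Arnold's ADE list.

The Hessian of f at 0 is [[2, 0], [0, 0]] with rank 1, so corank 1. A Groebner basis of the Jacobian ideal J(f) in C{x,y} is {y^7, x}; counting standard monomials gives mu = 7. Corank 1: A-series; mu = 7 gives A_7.

A_{7}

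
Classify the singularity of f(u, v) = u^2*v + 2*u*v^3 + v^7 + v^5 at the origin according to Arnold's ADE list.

The Hessian of f at 0 has rank 0. Corank 2; j^3 = u^2*v has shape L^2 M (L != M), so D-series; mu = 8 gives D_8.

D8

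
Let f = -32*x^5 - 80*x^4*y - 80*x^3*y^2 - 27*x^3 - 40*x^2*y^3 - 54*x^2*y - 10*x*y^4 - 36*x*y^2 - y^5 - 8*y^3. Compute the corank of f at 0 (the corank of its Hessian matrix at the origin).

2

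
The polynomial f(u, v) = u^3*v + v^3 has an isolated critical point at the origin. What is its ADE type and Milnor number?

Type E_7, Milnor number mu = 7.

The Hessian of f at 0 has rank 0. Corank 2; j^3 = v^3 is a perfect cube, so E-series; the 4-jet and mu = 7 give E_7.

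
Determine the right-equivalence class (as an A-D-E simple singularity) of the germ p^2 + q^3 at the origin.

A_2

The Hessian of f at 0 has rank 1. Corank 1: A-series; mu = 2 gives A_2.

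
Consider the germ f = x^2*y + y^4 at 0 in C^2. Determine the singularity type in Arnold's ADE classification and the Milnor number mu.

The Hessian of f at 0 has rank 0. Corank 2; j^3 = x^2*y has shape L^2 M (L != M), so D-series; mu = 5 gives D_5.

Type D5, Milnor number mu = 5.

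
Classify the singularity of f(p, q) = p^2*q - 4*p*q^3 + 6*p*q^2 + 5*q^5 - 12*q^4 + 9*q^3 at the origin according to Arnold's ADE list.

D_6

The Hessian of f at 0 is [[0, 0], [0, 0]] with rank 0, so corank 2. A Groebner basis of the Jacobian ideal J(f) in C{p,q} is {p^3 + 54*p^2 + 675*p*q/2 + 1053*q^2/2, p^2*q - 12*p^2 - 153*p*q/2 - 243*q^2/2, 2*p^2 + p*q^2 + 27*p*q/2 + 45*q^2/2, -p*q/2 + q^3 - 3*q^2/2}; counting standard monomials gives mu = 6. Corank 2; j^3 = q*(p + 3*q)^2 has shape L^2 M (L != M), so D-series; mu = 6 gives D_6.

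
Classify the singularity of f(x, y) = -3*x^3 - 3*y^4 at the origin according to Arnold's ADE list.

The Hessian of f at 0 has rank 0. Corank 2; j^3 = -3*x^3 is a perfect cube, so E-series; the 4-jet and mu = 6 give E_6.

E6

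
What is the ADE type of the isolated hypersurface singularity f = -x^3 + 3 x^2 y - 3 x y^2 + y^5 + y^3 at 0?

E_{8}

The Hessian of f at 0 is [[0, 0], [0, 0]] with rank 0, so corank 2. A Groebner basis of the Jacobian ideal J(f) in C{x,y} is {y^4, x^2 - 2*x*y + y^2}; counting standard monomials gives mu = 8. Corank 2; j^3 = -(x - y)^3 is a perfect cube, so E-series; the 5-jet and mu = 8 give E_8.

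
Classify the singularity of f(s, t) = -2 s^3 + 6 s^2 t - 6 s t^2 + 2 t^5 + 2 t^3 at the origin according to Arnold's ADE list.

E_8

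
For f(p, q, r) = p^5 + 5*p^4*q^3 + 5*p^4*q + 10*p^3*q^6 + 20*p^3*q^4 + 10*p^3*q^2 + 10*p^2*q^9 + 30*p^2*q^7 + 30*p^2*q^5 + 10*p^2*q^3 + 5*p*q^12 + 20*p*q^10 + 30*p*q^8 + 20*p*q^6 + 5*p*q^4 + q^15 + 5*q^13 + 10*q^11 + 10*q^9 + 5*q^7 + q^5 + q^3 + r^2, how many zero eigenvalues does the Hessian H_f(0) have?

2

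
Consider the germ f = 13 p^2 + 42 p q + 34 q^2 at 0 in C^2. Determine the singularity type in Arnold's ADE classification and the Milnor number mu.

The Hessian of f at 0 is [[26, 42], [42, 68]] with rank 2, so corank 0. A Groebner basis of the Jacobian ideal J(f) in C{p,q} is {p, q}; counting standard monomials gives mu = 1. Corank 0: nondegenerate Morse point, so A_1.

Type A_1, Milnor number mu = 1.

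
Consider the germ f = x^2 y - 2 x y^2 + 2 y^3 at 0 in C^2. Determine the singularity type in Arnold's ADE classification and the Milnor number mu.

Type D_4, Milnor number mu = 4.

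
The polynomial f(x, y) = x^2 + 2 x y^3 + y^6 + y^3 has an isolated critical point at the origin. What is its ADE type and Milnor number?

Type A_2, Milnor number mu = 2.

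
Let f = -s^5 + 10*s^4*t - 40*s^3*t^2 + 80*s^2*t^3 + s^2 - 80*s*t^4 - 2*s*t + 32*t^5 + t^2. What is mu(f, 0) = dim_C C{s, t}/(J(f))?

The Hessian of f at 0 has rank 1. Corank 1: A-series; mu = 4 gives A_4.

4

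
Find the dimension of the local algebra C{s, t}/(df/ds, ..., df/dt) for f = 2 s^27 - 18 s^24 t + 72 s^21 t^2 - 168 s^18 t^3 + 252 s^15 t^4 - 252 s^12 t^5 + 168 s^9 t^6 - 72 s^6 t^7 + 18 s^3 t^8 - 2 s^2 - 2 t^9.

8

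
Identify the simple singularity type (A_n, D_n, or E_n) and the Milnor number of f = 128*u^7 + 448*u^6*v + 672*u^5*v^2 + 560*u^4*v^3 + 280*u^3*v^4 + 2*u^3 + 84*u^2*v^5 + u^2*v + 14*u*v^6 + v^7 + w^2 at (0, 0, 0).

The Hessian of f at 0 is [[0, 0, 0], [0, 0, 0], [0, 0, 2]] with rank 1, so corank 2. A Groebner basis of the Jacobian ideal J(f) in C{u,v,w} is {-u*v/14 + v^6, u*v^2, u^2 + u*v/2, w}; counting standard monomials gives mu = 8. Corank 2; j^3 = u^2*(2*u + v) has shape L^2 M (L != M), so D-series; mu = 8 gives D_8.

Type D8, Milnor number mu = 8.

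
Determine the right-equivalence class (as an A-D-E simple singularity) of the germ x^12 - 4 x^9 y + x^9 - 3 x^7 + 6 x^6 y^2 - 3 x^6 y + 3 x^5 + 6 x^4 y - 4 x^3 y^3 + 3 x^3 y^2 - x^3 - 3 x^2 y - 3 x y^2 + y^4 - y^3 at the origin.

E_6

The Hessian of f at 0 is [[0, 0], [0, 0]] with rank 0, so corank 2. A Groebner basis of the Jacobian ideal J(f) in C{x,y} is {y^3, x^2 + 2*x*y + y^2}; counting standard monomials gives mu = 6. Corank 2; j^3 = -(x + y)^3 is a perfect cube, so E-series; the 4-jet and mu = 6 give E_6.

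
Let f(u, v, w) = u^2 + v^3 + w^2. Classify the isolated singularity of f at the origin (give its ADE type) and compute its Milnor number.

The Hessian of f at 0 is [[2, 0, 0], [0, 0, 0], [0, 0, 2]] with rank 2, so corank 1. A Groebner basis of the Jacobian ideal J(f) in C{u,v,w} is {v^2, u, w}; counting standard monomials gives mu = 2. Corank 1: A-series; mu = 2 gives A_2.

Type A_2, Milnor number mu = 2.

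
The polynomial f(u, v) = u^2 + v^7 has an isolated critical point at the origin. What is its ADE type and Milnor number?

Type A_{6}, Milnor number mu = 6.

The Hessian of f at 0 has rank 1. Corank 1: A-series; mu = 6 gives A_6.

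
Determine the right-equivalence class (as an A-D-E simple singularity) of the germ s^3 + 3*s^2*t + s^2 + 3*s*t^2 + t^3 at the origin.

A_{2}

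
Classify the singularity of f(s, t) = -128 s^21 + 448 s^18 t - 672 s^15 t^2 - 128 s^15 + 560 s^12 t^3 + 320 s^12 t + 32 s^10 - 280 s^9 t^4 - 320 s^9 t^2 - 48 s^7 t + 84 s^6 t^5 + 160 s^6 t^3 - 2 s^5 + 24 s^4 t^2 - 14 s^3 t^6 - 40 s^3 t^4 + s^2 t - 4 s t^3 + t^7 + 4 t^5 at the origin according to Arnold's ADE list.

D_{8}

The Hessian of f at 0 is [[0, 0], [0, 0]] with rank 0, so corank 2. A Groebner basis of the Jacobian ideal J(f) in C{s,t} is {s^2*t^2 + 4*s^2/7 - 8*s*t^2/7, s^3 + 8*s^2/7 - 16*s*t^2/7, -s*t/2 + t^3}; counting standard monomials gives mu = 8. Corank 2; j^3 = s^2*t has shape L^2 M (L != M), so D-series; mu = 8 gives D_8.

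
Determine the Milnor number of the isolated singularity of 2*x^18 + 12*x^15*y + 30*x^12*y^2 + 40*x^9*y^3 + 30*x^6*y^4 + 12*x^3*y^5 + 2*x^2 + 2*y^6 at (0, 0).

The Hessian of f at 0 has rank 1. Corank 1: A-series; mu = 5 gives A_5.

5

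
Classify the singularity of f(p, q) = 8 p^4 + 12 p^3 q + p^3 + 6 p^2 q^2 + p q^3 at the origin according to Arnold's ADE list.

The Hessian of f at 0 has rank 0. Corank 2; j^3 = p^3 is a perfect cube, so E-series; the 4-jet and mu = 7 give E_7.

E_{7}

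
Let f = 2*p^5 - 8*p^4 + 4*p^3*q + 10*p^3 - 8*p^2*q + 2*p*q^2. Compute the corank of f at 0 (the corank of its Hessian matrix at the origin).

2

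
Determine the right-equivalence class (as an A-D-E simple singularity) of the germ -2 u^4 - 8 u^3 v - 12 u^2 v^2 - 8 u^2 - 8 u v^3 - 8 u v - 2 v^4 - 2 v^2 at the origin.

A_{3}

The Hessian of f at 0 is [[-16, -8], [-8, -4]] with rank 1, so corank 1. A Groebner basis of the Jacobian ideal J(f) in C{u,v} is {v^3, u + v/2}; counting standard monomials gives mu = 3. Corank 1: A-series; mu = 3 gives A_3.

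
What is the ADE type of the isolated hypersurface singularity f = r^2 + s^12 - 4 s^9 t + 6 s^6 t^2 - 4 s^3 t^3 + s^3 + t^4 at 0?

E6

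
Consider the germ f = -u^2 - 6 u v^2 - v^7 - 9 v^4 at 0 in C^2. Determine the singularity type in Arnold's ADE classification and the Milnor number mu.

Type A_{6}, Milnor number mu = 6.

The Hessian of f at 0 is [[-2, 0], [0, 0]] with rank 1, so corank 1. A Groebner basis of the Jacobian ideal J(f) in C{u,v} is {u^3, u/3 + v^2}; counting standard monomials gives mu = 6. Corank 1: A-series; mu = 6 gives A_6.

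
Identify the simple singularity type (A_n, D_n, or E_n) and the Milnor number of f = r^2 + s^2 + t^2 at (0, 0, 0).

Type A_1, Milnor number mu = 1.

The Hessian of f at 0 has rank 3. Corank 0: nondegenerate Morse point, so A_1.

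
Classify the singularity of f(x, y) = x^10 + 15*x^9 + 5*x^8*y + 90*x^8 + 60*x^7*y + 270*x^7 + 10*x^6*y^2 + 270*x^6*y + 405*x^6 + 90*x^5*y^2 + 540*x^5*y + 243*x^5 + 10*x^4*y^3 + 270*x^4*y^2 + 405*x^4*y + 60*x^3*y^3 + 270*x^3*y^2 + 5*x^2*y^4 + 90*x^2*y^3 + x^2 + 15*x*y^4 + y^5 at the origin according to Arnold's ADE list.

A4

The Hessian of f at 0 has rank 1. Corank 1: A-series; mu = 4 gives A_4.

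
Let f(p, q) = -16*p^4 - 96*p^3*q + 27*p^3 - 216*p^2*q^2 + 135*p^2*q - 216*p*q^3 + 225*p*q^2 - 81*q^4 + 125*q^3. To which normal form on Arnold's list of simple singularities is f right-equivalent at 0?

E_{6}

The Hessian of f at 0 has rank 0. Corank 2; j^3 = (3*p + 5*q)^3 is a perfect cube, so E-series; the 4-jet and mu = 6 give E_6.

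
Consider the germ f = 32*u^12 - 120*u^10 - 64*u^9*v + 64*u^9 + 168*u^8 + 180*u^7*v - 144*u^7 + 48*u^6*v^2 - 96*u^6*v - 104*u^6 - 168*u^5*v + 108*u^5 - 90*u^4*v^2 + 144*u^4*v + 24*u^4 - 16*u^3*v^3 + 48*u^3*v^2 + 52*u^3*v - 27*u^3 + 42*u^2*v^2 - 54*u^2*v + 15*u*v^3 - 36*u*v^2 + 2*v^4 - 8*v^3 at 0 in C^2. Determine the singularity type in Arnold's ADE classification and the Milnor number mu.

Type E_7, Milnor number mu = 7.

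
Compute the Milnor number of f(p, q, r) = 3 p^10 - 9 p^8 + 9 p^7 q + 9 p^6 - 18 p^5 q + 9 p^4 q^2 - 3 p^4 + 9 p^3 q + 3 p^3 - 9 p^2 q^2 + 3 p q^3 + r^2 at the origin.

7

The Hessian of f at 0 has rank 1. Corank 2; j^3 = 3*p^3 is a perfect cube, so E-series; the 4-jet and mu = 7 give E_7.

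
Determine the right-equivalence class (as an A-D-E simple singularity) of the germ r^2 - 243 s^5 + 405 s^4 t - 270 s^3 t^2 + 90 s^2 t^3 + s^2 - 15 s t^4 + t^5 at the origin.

A4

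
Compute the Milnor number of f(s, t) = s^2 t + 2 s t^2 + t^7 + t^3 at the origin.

8

The Hessian of f at 0 is [[0, 0], [0, 0]] with rank 0, so corank 2. A Groebner basis of the Jacobian ideal J(f) in C{s,t} is {s^2/7 + t^6 - t^2/7, s^3 + t^3, s*t + t^2}; counting standard monomials gives mu = 8. Corank 2; j^3 = t*(s + t)^2 has shape L^2 M (L != M), so D-series; mu = 8 gives D_8.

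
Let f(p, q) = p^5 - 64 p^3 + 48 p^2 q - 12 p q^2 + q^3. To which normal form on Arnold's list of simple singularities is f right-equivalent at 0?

E_{8}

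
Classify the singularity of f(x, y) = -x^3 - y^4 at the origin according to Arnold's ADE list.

The Hessian of f at 0 is [[0, 0], [0, 0]] with rank 0, so corank 2. A Groebner basis of the Jacobian ideal J(f) in C{x,y} is {y^3, x^2}; counting standard monomials gives mu = 6. Corank 2; j^3 = -x^3 is a perfect cube, so E-series; the 4-jet and mu = 6 give E_6.

E6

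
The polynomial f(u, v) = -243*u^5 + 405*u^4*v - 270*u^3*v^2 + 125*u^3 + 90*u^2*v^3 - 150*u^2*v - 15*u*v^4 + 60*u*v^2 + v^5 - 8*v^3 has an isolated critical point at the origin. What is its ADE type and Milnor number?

The Hessian of f at 0 has rank 0. Corank 2; j^3 = (5*u - 2*v)^3 is a perfect cube, so E-series; the 5-jet and mu = 8 give E_8.

Type E8, Milnor number mu = 8.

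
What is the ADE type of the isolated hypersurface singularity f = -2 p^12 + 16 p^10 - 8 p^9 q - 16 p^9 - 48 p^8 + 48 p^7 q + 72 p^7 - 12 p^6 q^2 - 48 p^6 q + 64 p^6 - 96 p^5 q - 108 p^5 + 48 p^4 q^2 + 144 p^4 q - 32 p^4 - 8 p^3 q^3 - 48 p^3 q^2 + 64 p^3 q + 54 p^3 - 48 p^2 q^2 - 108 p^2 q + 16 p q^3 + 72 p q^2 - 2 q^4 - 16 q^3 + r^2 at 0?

E_{6}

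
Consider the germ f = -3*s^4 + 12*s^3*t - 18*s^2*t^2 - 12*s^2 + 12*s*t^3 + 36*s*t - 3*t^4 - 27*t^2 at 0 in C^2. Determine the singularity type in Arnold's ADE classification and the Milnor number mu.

Type A3, Milnor number mu = 3.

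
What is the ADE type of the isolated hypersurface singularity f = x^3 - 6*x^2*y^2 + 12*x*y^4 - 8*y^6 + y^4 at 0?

E_{6}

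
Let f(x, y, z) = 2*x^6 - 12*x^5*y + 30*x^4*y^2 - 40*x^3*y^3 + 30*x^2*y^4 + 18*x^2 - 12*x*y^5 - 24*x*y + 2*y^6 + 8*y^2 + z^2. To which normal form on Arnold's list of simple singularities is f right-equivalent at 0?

The Hessian of f at 0 is [[36, -24, 0], [-24, 16, 0], [0, 0, 2]] with rank 2, so corank 1. A Groebner basis of the Jacobian ideal J(f) in C{x,y,z} is {y^5, x - 2*y/3, z}; counting standard monomials gives mu = 5. Corank 1: A-series; mu = 5 gives A_5.

A5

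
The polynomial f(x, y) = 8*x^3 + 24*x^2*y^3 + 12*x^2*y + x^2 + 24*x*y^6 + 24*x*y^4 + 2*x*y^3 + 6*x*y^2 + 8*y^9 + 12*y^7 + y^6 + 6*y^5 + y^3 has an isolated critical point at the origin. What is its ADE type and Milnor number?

The Hessian of f at 0 has rank 1. Corank 1: A-series; mu = 2 gives A_2.

Type A_{2}, Milnor number mu = 2.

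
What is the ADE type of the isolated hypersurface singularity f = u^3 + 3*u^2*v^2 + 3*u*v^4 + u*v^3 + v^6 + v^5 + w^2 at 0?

E7

The Hessian of f at 0 has rank 1. Corank 2; j^3 = u^3 is a perfect cube, so E-series; the 4-jet and mu = 7 give E_7.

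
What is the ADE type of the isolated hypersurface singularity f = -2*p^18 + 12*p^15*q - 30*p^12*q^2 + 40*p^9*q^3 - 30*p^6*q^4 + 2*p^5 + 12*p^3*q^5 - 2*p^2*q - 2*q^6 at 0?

The Hessian of f at 0 has rank 0. Corank 2; j^3 = -2*p^2*q has shape L^2 M (L != M), so D-series; mu = 7 gives D_7.

D_{7}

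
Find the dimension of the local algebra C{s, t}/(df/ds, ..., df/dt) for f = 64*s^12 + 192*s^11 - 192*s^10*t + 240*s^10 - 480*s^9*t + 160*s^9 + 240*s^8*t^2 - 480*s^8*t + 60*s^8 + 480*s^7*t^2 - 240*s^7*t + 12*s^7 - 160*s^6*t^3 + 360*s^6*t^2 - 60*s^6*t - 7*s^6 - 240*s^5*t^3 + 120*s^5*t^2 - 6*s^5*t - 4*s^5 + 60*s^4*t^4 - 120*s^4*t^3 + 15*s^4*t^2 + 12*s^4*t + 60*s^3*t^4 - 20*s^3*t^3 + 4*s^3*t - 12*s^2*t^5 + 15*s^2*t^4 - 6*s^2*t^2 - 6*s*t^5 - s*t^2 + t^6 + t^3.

7

The Hessian of f at 0 is [[0, 0], [0, 0]] with rank 0, so corank 2. A Groebner basis of the Jacobian ideal J(f) in C{s,t} is {s^3 + 3*s*t^2/4 - s*t/2, s^2*t + 3*s*t^2/4 - t^2/2, t^3}; counting standard monomials gives mu = 7. Corank 2; j^3 = -t^2*(s - t) has shape L^2 M (L != M), so D-series; mu = 7 gives D_7.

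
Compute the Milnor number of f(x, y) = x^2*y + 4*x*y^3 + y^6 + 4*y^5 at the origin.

The Hessian of f at 0 is [[0, 0], [0, 0]] with rank 0, so corank 2. A Groebner basis of the Jacobian ideal J(f) in C{x,y} is {x^3, x^2*y + 2*x^2/3 + 4*x*y^2/3, x*y/2 + y^3}; counting standard monomials gives mu = 7. Corank 2; j^3 = x^2*y has shape L^2 M (L != M), so D-series; mu = 7 gives D_7.

7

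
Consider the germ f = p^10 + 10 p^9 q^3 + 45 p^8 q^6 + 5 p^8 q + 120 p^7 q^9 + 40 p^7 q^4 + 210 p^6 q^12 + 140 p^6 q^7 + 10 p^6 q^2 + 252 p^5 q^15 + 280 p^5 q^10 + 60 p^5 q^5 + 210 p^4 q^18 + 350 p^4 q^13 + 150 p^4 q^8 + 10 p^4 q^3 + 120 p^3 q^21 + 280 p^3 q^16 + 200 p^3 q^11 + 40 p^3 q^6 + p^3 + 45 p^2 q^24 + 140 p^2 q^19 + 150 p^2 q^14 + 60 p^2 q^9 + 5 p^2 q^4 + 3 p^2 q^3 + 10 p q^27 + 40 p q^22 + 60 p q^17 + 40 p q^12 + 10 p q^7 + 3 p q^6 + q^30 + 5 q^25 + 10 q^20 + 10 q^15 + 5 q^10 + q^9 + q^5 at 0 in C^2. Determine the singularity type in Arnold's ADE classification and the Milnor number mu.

The Hessian of f at 0 is [[0, 0], [0, 0]] with rank 0, so corank 2. A Groebner basis of the Jacobian ideal J(f) in C{p,q} is {p^2/2 + p*q^3, q^4, p^3, p^2*q}; counting standard monomials gives mu = 8. Corank 2; j^3 = p^3 is a perfect cube, so E-series; the 5-jet and mu = 8 give E_8.

Type E_8, Milnor number mu = 8.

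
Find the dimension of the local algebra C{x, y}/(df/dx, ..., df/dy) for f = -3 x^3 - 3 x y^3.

The Hessian of f at 0 is [[0, 0], [0, 0]] with rank 0, so corank 2. A Groebner basis of the Jacobian ideal J(f) in C{x,y} is {x^3, x*y^2, 3*x^2 + y^3}; counting standard monomials gives mu = 7. Corank 2; j^3 = -3*x^3 is a perfect cube, so E-series; the 4-jet and mu = 7 give E_7.

7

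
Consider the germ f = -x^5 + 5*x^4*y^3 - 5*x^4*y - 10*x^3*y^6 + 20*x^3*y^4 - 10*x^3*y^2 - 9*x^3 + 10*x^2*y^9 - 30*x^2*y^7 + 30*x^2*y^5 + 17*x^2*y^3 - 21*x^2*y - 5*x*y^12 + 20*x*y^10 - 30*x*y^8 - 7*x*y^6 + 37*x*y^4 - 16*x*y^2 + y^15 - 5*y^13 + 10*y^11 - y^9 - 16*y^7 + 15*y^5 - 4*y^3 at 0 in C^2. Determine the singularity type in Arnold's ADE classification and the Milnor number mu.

The Hessian of f at 0 is [[0, 0], [0, 0]] with rank 0, so corank 2. A Groebner basis of the Jacobian ideal J(f) in C{x,y} is {-243*x*y/248 + y^4 - 81*y^2/124, x*y^2 + 2*y^3/3, x^2 + 997*x*y/744 + 167*y^2/372}; counting standard monomials gives mu = 6. Corank 2; j^3 = -(x + y)*(3*x + 2*y)^2 has shape L^2 M (L != M), so D-series; mu = 6 gives D_6.

Type D_{6}, Milnor number mu = 6.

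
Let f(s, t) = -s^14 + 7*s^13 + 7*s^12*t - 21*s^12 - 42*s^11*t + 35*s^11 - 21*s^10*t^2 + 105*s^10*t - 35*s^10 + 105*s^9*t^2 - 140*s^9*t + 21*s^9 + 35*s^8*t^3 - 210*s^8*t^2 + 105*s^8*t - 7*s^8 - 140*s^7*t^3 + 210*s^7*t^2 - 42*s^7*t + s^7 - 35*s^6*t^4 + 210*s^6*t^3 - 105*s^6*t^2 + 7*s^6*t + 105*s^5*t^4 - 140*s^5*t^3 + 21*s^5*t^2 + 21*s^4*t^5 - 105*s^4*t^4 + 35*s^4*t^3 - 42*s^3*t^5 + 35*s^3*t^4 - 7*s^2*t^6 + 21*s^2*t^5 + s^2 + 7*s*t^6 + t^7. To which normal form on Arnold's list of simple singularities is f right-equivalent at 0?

The Hessian of f at 0 has rank 1. Corank 1: A-series; mu = 6 gives A_6.

A6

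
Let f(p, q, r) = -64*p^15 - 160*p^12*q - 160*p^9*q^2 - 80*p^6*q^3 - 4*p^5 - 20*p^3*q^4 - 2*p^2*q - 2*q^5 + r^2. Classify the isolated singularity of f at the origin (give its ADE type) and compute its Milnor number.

The Hessian of f at 0 is [[0, 0, 0], [0, 0, 0], [0, 0, 2]] with rank 1, so corank 2. A Groebner basis of the Jacobian ideal J(f) in C{p,q,r} is {p^2/5 + q^4, p^3, p*q, r}; counting standard monomials gives mu = 6. Corank 2; j^3 = -2*p^2*q has shape L^2 M (L != M), so D-series; mu = 6 gives D_6.

Type D6, Milnor number mu = 6.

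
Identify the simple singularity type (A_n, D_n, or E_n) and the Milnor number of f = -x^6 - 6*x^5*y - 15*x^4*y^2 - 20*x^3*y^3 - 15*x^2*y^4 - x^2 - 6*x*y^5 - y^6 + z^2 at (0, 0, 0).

Type A_{5}, Milnor number mu = 5.

The Hessian of f at 0 has rank 2. Corank 1: A-series; mu = 5 gives A_5.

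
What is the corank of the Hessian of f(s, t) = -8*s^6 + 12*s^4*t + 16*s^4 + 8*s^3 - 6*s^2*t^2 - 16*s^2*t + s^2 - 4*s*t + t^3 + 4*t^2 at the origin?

1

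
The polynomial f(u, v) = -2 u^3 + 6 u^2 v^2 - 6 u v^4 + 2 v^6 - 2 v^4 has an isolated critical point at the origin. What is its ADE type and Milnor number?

The Hessian of f at 0 has rank 0. Corank 2; j^3 = -2*u^3 is a perfect cube, so E-series; the 4-jet and mu = 6 give E_6.

Type E_6, Milnor number mu = 6.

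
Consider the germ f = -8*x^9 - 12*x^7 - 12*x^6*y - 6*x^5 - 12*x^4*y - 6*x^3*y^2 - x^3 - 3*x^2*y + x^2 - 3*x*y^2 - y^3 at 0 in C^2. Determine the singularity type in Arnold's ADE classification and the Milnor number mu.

Type A_2, Milnor number mu = 2.

The Hessian of f at 0 has rank 1. Corank 1: A-series; mu = 2 gives A_2.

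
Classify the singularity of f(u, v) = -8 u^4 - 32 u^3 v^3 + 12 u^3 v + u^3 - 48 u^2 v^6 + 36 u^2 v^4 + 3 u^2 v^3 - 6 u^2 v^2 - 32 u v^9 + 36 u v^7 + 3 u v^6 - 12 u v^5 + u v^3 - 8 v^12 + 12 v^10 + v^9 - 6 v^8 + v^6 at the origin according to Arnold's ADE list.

E_7

The Hessian of f at 0 is [[0, 0], [0, 0]] with rank 0, so corank 2. A Groebner basis of the Jacobian ideal J(f) in C{u,v} is {3*u^2/4 + v^4 + v^3/4, u^3, u^2*v - u^2/4 - v^3/12, -u^2 + u*v^2 - v^3/3}; counting standard monomials gives mu = 7. Corank 2; j^3 = u^3 is a perfect cube, so E-series; the 4-jet and mu = 7 give E_7.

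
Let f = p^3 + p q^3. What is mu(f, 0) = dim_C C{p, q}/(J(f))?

The Hessian of f at 0 has rank 0. Corank 2; j^3 = p^3 is a perfect cube, so E-series; the 4-jet and mu = 7 give E_7.

7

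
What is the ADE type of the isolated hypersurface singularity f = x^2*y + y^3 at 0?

D4

The Hessian of f at 0 is [[0, 0], [0, 0]] with rank 0, so corank 2. A Groebner basis of the Jacobian ideal J(f) in C{x,y} is {y^3, x^2 + 3*y^2, x*y}; counting standard monomials gives mu = 4. Corank 2; j^3 = y*(x^2 + y^2) splits into three distinct lines over C (the quadratic factor has nonzero discriminant), so D_4.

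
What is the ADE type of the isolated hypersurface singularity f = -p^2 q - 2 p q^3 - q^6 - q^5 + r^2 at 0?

D7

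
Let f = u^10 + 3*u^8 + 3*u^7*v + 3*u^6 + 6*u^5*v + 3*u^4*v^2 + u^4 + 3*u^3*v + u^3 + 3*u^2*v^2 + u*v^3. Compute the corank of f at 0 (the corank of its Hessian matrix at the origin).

Hessian at 0 has rank 0.

2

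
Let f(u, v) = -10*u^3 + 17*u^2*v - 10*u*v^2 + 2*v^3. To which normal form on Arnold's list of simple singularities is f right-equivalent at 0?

The Hessian of f at 0 has rank 0. Corank 2; j^3 = -(2*u - v)*(5*u^2 - 6*u*v + 2*v^2) splits into three distinct lines over C (the quadratic factor has nonzero discriminant), so D_4.

D4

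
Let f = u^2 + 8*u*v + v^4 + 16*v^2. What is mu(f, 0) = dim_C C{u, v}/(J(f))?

3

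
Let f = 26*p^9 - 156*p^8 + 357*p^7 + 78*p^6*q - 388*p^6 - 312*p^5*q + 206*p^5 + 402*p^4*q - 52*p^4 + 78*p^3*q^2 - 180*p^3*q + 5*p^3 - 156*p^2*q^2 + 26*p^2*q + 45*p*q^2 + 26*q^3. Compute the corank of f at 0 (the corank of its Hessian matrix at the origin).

2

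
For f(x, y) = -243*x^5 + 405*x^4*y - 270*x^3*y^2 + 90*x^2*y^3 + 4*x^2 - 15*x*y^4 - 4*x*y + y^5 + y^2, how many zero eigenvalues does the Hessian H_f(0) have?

The Hessian at 0 is [[8, -4], [-4, 2]] of rank 1; hence corank 1.

1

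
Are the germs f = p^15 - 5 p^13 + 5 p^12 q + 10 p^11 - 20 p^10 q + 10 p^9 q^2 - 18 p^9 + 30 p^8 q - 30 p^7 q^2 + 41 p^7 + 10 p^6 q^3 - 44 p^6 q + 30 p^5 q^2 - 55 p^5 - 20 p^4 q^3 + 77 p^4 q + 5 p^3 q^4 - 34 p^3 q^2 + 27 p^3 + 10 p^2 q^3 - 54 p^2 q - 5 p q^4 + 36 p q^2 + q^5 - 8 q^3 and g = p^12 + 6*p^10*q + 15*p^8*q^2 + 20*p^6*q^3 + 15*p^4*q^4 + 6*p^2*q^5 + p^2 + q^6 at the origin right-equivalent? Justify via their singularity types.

No.

The Hessian of f at 0 has rank 0. Corank 2; j^3 = (3*p - 2*q)^3 is a perfect cube, so E-series; the 5-jet and mu = 8 give E_8. The Hessian of g at 0 has rank 1. Corank 1: A-series; mu = 5 gives A_5. f is E_8 but g is A_5, hence not right-equivalent.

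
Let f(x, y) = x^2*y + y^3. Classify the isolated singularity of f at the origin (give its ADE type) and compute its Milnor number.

The Hessian of f at 0 is [[0, 0], [0, 0]] with rank 0, so corank 2. A Groebner basis of the Jacobian ideal J(f) in C{x,y} is {y^3, x^2 + 3*y^2, x*y}; counting standard monomials gives mu = 4. Corank 2; j^3 = y*(x^2 + y^2) splits into three distinct lines over C (the quadratic factor has nonzero discriminant), so D_4.

Type D_4, Milnor number mu = 4.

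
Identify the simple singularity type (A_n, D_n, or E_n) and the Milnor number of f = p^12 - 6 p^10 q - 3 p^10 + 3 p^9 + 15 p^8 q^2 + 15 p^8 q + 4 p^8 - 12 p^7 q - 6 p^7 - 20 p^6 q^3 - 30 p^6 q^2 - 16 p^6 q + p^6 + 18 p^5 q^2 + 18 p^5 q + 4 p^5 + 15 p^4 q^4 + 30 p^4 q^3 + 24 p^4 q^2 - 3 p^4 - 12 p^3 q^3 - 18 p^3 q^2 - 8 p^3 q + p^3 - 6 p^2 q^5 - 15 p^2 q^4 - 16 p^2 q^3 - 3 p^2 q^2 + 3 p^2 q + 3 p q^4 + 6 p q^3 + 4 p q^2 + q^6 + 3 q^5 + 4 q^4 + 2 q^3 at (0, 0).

Type D_4, Milnor number mu = 4.

The Hessian of f at 0 has rank 0. Corank 2; j^3 = (p + q)*(p^2 + 2*p*q + 2*q^2) splits into three distinct lines over C (the quadratic factor has nonzero discriminant), so D_4.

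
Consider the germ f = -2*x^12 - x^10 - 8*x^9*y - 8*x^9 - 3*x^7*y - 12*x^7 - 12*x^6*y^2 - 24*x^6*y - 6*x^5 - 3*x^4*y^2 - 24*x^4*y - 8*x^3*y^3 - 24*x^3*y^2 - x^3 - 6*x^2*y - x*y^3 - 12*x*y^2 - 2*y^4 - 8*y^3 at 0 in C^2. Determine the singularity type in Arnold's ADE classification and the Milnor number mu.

Type E7, Milnor number mu = 7.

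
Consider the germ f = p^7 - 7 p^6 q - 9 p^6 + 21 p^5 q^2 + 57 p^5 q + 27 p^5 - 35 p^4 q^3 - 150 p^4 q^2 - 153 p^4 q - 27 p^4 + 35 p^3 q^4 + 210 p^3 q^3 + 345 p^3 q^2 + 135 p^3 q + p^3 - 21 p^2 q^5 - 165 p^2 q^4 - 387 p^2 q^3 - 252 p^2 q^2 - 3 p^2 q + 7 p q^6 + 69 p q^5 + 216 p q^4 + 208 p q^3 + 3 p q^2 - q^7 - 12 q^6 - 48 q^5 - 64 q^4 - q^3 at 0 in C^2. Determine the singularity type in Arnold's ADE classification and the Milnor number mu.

Type E_{7}, Milnor number mu = 7.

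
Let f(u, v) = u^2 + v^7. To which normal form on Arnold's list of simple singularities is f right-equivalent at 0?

A_6

The Hessian of f at 0 has rank 1. Corank 1: A-series; mu = 6 gives A_6.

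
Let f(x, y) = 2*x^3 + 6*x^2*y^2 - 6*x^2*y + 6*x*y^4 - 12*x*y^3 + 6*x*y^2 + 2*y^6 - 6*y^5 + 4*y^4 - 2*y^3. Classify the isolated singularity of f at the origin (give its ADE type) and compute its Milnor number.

The Hessian of f at 0 has rank 0. Corank 2; j^3 = 2*(x - y)^3 is a perfect cube, so E-series; the 4-jet and mu = 6 give E_6.

Type E_6, Milnor number mu = 6.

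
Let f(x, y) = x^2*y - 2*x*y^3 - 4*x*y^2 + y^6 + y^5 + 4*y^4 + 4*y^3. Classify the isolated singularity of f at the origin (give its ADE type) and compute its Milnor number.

Type D7, Milnor number mu = 7.

The Hessian of f at 0 has rank 0. Corank 2; j^3 = y*(x - 2*y)^2 has shape L^2 M (L != M), so D-series; mu = 7 gives D_7.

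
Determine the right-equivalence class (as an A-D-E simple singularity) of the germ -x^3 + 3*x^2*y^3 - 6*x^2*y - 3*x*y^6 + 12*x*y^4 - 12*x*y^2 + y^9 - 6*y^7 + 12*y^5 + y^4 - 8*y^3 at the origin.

E_{6}

The Hessian of f at 0 has rank 0. Corank 2; j^3 = -(x + 2*y)^3 is a perfect cube, so E-series; the 4-jet and mu = 6 give E_6.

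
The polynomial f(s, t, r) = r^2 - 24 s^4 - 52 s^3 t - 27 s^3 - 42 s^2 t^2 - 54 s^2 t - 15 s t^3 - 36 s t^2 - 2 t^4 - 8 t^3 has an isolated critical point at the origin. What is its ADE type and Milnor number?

Type E7, Milnor number mu = 7.

The Hessian of f at 0 is [[0, 0, 0], [0, 0, 0], [0, 0, 2]] with rank 1, so corank 2. A Groebner basis of the Jacobian ideal J(f) in C{s,t,r} is {19683*s^2/4 + 6561*s*t + t^4 - 27*t^3/4 + 2187*t^2, s^3 + 189*s^2/2 + 126*s*t + t^3/6 + 42*t^2, s^2*t - 405*s^2/4 - 135*s*t - 11*t^3/36 - 45*t^2, 81*s^2 + s*t^2 + 108*s*t + 5*t^3/9 + 36*t^2, r}; counting standard monomials gives mu = 7. Corank 2; j^3 = -(3*s + 2*t)^3 is a perfect cube, so E-series; the 4-jet and mu = 7 give E_7.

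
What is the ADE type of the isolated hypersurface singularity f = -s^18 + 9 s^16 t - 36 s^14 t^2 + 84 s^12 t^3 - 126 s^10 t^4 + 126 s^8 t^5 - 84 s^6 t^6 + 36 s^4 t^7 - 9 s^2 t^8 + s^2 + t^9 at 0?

A_8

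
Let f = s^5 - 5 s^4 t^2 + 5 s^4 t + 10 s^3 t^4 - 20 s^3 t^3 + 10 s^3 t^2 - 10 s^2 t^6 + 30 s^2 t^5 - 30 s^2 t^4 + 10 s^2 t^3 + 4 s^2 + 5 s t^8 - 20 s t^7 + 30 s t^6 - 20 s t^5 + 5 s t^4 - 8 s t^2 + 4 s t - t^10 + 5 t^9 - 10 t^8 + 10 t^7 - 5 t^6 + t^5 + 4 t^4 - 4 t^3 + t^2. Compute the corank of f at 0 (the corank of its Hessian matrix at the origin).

1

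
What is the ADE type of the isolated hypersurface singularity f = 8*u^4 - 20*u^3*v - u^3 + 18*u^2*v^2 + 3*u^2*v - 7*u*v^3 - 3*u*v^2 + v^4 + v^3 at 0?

The Hessian of f at 0 has rank 0. Corank 2; j^3 = -(u - v)^3 is a perfect cube, so E-series; the 4-jet and mu = 7 give E_7.

E7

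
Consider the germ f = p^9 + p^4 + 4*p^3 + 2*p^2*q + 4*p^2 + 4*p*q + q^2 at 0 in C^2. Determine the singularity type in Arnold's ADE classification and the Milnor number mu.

Type A_{8}, Milnor number mu = 8.

The Hessian of f at 0 is [[8, 4], [4, 2]] with rank 1, so corank 1. A Groebner basis of the Jacobian ideal J(f) in C{p,q} is {672*p*q^2 - 2304*p*q + 1792*p + q^5 + 10*q^4 + 160*q^3 - 928*q^2 + 896*q, p*q^3 - 10*p*q^2 + 24*p*q - 16*p + q^4/8 - 3*q^3 + 10*q^2 - 8*q, p^2 + 2*p + q}; counting standard monomials gives mu = 8. Corank 1: A-series; mu = 8 gives A_8.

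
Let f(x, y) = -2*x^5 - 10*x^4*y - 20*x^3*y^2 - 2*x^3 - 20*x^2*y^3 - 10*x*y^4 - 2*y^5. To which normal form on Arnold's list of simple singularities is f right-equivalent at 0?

The Hessian of f at 0 has rank 0. Corank 2; j^3 = -2*x^3 is a perfect cube, so E-series; the 5-jet and mu = 8 give E_8.

E8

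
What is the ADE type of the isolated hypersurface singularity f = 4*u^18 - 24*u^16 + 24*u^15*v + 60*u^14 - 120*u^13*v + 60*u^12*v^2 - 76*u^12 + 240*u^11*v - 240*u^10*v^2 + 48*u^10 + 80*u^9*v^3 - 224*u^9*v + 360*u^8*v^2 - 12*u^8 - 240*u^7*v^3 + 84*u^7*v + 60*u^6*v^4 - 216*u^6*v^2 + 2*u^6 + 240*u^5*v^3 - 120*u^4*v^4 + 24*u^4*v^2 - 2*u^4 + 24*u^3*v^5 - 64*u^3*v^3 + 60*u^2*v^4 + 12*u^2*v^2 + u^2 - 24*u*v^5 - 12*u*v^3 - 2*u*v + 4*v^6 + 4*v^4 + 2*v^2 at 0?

A1

The Hessian of f at 0 is [[2, -2], [-2, 4]] with rank 2, so corank 0. A Groebner basis of the Jacobian ideal J(f) in C{u,v} is {u, v}; counting standard monomials gives mu = 1. Corank 0: nondegenerate Morse point, so A_1.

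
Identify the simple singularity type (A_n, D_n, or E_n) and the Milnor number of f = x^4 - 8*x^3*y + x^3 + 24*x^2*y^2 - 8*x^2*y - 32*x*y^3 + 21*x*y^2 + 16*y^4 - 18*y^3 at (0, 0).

Type D5, Milnor number mu = 5.

The Hessian of f at 0 is [[0, 0], [0, 0]] with rank 0, so corank 2. A Groebner basis of the Jacobian ideal J(f) in C{x,y} is {x*y^2 - 3*x*y/4 + 9*y^2/4, -x*y/4 + y^3 + 3*y^2/4, x^2 - 5*x*y + 6*y^2}; counting standard monomials gives mu = 5. Corank 2; j^3 = (x - 3*y)^2*(x - 2*y) has shape L^2 M (L != M), so D-series; mu = 5 gives D_5.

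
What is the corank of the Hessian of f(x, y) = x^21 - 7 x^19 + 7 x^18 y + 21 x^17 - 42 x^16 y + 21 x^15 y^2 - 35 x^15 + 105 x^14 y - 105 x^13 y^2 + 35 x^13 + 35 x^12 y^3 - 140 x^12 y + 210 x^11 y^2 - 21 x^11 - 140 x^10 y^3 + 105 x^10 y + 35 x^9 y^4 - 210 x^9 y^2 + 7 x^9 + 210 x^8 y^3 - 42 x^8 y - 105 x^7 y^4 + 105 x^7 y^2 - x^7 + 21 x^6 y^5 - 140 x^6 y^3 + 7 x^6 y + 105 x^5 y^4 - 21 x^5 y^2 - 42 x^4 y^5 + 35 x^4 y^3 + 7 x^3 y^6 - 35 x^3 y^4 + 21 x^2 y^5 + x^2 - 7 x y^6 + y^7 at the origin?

1

Hessian at 0 has rank 1.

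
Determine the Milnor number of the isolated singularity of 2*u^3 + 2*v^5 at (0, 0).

8

The Hessian of f at 0 has rank 0. Corank 2; j^3 = 2*u^3 is a perfect cube, so E-series; the 5-jet and mu = 8 give E_8.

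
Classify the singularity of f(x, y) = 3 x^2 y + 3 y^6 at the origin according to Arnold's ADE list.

The Hessian of f at 0 is [[0, 0], [0, 0]] with rank 0, so corank 2. A Groebner basis of the Jacobian ideal J(f) in C{x,y} is {x^2/6 + y^5, x^3, x*y}; counting standard monomials gives mu = 7. Corank 2; j^3 = 3*x^2*y has shape L^2 M (L != M), so D-series; mu = 7 gives D_7.

D7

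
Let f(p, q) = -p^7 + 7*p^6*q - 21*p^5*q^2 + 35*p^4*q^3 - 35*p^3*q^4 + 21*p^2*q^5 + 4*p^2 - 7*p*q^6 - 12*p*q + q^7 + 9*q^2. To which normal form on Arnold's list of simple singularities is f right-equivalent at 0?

A6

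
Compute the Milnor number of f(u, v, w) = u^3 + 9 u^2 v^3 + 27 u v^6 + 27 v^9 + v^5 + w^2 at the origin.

8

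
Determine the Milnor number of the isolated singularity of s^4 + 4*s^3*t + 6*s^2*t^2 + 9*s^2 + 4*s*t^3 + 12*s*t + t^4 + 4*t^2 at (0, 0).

The Hessian of f at 0 has rank 1. Corank 1: A-series; mu = 3 gives A_3.

3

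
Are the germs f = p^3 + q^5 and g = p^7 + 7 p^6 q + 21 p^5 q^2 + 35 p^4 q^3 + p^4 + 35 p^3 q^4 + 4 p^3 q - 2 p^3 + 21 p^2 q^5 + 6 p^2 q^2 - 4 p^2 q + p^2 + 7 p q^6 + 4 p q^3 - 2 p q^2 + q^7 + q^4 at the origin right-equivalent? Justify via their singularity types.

No.

The Hessian of f at 0 is [[0, 0], [0, 0]] with rank 0, so corank 2. A Groebner basis of the Jacobian ideal J(f) in C{p,q} is {q^4, p^2}; counting standard monomials gives mu = 8. Corank 2; j^3 = p^3 is a perfect cube, so E-series; the 5-jet and mu = 8 give E_8. The Hessian of g at 0 is [[2, 0], [0, 0]] with rank 1, so corank 1. A Groebner basis of the Jacobian ideal J(g) in C{p,q} is {-14*p*q/3 + 5*p/3 + q^4 + 4*q^3/3 - 5*q^2/3, p*q^2 - 4*p*q/3 + p/3 + 2*q^3/3 - q^2/3, p^2 + 2*p*q - p + q^2}; counting standard monomials gives mu = 6. Corank 1: A-series; mu = 6 gives A_6. f is E_8 but g is A_6, hence not right-equivalent.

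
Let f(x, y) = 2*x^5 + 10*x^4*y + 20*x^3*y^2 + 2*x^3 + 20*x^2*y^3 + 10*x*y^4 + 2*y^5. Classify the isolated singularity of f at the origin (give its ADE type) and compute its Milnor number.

Type E_{8}, Milnor number mu = 8.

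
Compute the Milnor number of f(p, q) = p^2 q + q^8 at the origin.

The Hessian of f at 0 is [[0, 0], [0, 0]] with rank 0, so corank 2. A Groebner basis of the Jacobian ideal J(f) in C{p,q} is {p^2/8 + q^7, p^3, p*q}; counting standard monomials gives mu = 9. Corank 2; j^3 = p^2*q has shape L^2 M (L != M), so D-series; mu = 9 gives D_9.

9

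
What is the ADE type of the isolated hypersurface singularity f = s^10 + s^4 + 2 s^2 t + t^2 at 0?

A_9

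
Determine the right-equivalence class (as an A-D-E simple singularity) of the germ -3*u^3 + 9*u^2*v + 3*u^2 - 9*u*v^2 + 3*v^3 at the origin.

A2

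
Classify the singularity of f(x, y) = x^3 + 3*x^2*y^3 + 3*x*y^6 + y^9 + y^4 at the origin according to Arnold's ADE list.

E_6

The Hessian of f at 0 is [[0, 0], [0, 0]] with rank 0, so corank 2. A Groebner basis of the Jacobian ideal J(f) in C{x,y} is {y^3, x^2}; counting standard monomials gives mu = 6. Corank 2; j^3 = x^3 is a perfect cube, so E-series; the 4-jet and mu = 6 give E_6.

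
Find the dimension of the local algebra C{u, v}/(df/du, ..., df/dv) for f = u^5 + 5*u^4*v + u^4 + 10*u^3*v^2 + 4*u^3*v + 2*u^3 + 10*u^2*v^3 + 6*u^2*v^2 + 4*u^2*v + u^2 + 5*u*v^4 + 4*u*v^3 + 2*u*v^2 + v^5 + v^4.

4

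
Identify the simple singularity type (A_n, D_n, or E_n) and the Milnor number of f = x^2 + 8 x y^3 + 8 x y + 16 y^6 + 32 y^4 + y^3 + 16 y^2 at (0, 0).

The Hessian of f at 0 has rank 1. Corank 1: A-series; mu = 2 gives A_2.

Type A2, Milnor number mu = 2.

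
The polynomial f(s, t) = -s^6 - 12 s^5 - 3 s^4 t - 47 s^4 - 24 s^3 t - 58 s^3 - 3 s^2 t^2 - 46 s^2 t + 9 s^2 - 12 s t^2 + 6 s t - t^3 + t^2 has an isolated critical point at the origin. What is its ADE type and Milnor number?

Type A_2, Milnor number mu = 2.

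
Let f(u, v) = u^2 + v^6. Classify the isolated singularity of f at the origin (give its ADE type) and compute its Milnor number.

The Hessian of f at 0 has rank 1. Corank 1: A-series; mu = 5 gives A_5.

Type A_5, Milnor number mu = 5.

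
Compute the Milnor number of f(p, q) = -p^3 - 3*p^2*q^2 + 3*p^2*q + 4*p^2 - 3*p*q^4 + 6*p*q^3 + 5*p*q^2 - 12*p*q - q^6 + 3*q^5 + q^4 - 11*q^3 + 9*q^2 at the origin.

The Hessian of f at 0 is [[8, -12], [-12, 18]] with rank 1, so corank 1. A Groebner basis of the Jacobian ideal J(f) in C{p,q} is {q^2, p - 3*q/2}; counting standard monomials gives mu = 2. Corank 1: A-series; mu = 2 gives A_2.

2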